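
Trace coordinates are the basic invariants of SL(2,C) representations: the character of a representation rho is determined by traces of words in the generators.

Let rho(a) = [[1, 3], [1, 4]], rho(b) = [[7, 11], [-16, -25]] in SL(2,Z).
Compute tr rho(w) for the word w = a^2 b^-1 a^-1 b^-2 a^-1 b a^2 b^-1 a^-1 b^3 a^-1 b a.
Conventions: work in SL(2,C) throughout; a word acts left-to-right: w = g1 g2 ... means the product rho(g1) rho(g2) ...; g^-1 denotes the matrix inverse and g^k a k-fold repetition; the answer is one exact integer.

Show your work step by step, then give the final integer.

rho(a) = [[1, 3], [1, 4]]
... * rho(a) = [[1, 3], [1, 4]]  ->  [[4, 15], [5, 19]]
... * rho(b^-1) = [[-25, -11], [16, 7]]  ->  [[140, 61], [179, 78]]
... * rho(a^-1) = [[4, -3], [-1, 1]]  ->  [[499, -359], [638, -459]]
... * rho(b^-1) = [[-25, -11], [16, 7]]  ->  [[-18219, -8002], [-23294, -10231]]
... * rho(b^-1) = [[-25, -11], [16, 7]]  ->  [[327443, 144395], [418654, 184617]]
... * rho(a^-1) = [[4, -3], [-1, 1]]  ->  [[1165377, -837934], [1489999, -1071345]]
... * rho(b) = [[7, 11], [-16, -25]]  ->  [[21564583, 33767497], [27571513, 43173614]]
... * rho(a) = [[1, 3], [1, 4]]  ->  [[55332080, 199763737], [70745127, 255408995]]
... * rho(a) = [[1, 3], [1, 4]]  ->  [[255095817, 965051188], [326154122, 1233871361]]
... * rho(b^-1) = [[-25, -11], [16, 7]]  ->  [[9063423583, 3949304329], [11588088726, 5049404185]]
... * rho(a^-1) = [[4, -3], [-1, 1]]  ->  [[32304390003, -23240966420], [41302950719, -29714861993]]
... * rho(b) = [[7, 11], [-16, -25]]  ->  [[597986192741, 936372450533], [764558446921, 1197204007734]]
... * rho(b) = [[7, 11], [-16, -25]]  ->  [[-10796055859341, -16831463143174], [-13803354995297, -21519957277219]]
... * rho(b) = [[7, 11], [-16, -25]]  ->  [[193731019275397, 302029964126599], [247695831468425, 386162026982208]]
... * rho(a^-1) = [[4, -3], [-1, 1]]  ->  [[472894112974989, -279163093699592], [604621298891492, -356925467423067]]
... * rho(b) = [[7, 11], [-16, -25]]  ->  [[7776868290018395, 12180912585214679], [9943156571009516, 15573970973383087]]
... * rho(a) = [[1, 3], [1, 4]]  ->  [[19957780875233074, 72054255210913901], [25517127544392603, 92125353606560896]]
tr = 19957780875233074 + 92125353606560896 = 112083134481793970

112083134481793970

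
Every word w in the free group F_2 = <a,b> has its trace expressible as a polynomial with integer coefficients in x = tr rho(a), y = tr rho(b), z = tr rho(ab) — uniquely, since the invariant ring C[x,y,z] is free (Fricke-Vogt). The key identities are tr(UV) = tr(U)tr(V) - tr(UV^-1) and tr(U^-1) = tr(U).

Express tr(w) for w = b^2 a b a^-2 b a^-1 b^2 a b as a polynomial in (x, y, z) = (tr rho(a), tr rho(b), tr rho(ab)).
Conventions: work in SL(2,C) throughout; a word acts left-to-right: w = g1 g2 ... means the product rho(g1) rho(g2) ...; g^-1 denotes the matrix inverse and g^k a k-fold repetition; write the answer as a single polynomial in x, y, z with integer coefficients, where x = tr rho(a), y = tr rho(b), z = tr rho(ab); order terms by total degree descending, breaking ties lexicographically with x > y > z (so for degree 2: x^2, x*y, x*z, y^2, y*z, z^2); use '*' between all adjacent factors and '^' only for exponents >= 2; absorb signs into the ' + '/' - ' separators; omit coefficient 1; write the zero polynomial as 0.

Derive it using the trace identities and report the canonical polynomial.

x^3*y^5*z^2 - 2*x^4*y^4*z - 2*x^2*y^4*z^3 + x^5*y^3 + 2*x^3*y^3*z^2 - x*y^5*z^2 + x*y^3*z^4 + 3*x^2*y^4*z + x^2*y^2*z^3 + y^4*z^3 - 2*x^3*y^3 - x^3*y*z^2 - 2*x*y^3*z^2 - x*y*z^4 + x^2*y^2*z - y^2*z^3 - 2*x^3*y + 2*x*y*z^2 - 2*y^2*z + 4*x*y + z

apply: tr(a b a b) = tr(a b) tr(a b) - tr(1)   [split at repeated a] = z^2 - 2
tr(a b a) = tr(a) tr(b a) - tr(b) = x*z - y
tr(a b^2 a b) = tr(b) tr(a b a b) - tr(a b a) = y*z^2 - x*z - y
tr(b^2 a) = tr(b) tr(a b) - tr(a) = y*z - x
tr(b^2) = tr(b) tr(b) - tr(1) = y^2 - 2
apply: tr(a b^2 a) = tr(a) tr(b^2 a) - tr(b^2) = x*y*z - x^2 - y^2 + 2
apply: tr(b a b^2 a b) = tr(b) tr(a b^2 a b) - tr(a b^2 a) = y^2*z^2 - 2*x*y*z + x^2 - 2
tr(a b^2 a b^3) = tr(b) tr(b a b^2 a b) - tr(b a b^2 a) = y^3*z^2 - 2*x*y^2*z + x^2*y - y*z^2 + x*z - y
tr(a b^4 a b^2) = tr(b) tr(a b^2 a b^3) - tr(a b^2 a b^2) = y^4*z^2 - 2*x*y^3*z + x^2*y^2 - 2*y^2*z^2 + 3*x*y*z - x^2 - y^2 + 2
tr(a b a b^3) = tr(b) tr(a b a b^2) - tr(a b a b) = y^2*z^2 - x*y*z - y^2 - z^2 + 2
tr(a b^4 a b) = tr(b) tr(a b a b^3) - tr(a b a b^2) = y^3*z^2 - x*y^2*z - y^3 - 2*y*z^2 + x*z + 3*y
apply: tr(b^2 a b^3 a b^2) = tr(b) tr(a b^4 a b^2) - tr(a b^4 a b) = y^5*z^2 - 2*x*y^4*z + x^2*y^3 - 3*y^3*z^2 + 4*x*y^2*z - x^2*y + 2*y*z^2 - x*z - y
tr(a b a b a b) = tr(a b a b) tr(a b) - tr(b a)   [split at repeated a] = z^3 - 3*z
use: tr(a b a b a) = tr(a) tr(b a b a) - tr(b a b) = x*z^2 - y*z - x
tr(a b^2 a b a b) = tr(b) tr(a b a b a b) - tr(a b a b a) = y*z^3 - x*z^2 - 2*y*z + x
use: tr(a b a^2) = tr(a) tr(b a^2) - tr(b a) = x^2*z - x*y - z
tr(a b^2 a b a) = tr(b) tr(a b a^2 b) - tr(a b a^2) = x*y*z^2 - x^2*z - y^2*z + z
apply: tr(b a b a b^2 a b) = tr(b) tr(a b^2 a b a b) - tr(a b^2 a b a) = y^2*z^3 - 2*x*y*z^2 + x^2*z - y^2*z + x*y - z
tr(a b^2 a b^3 a b) = tr(b) tr(b a b a b^2 a b) - tr(b a b a b^2 a) = y^3*z^3 - 2*x*y^2*z^2 + x^2*y*z - y^3*z - y*z^3 + x*y^2 + x*z^2 + y*z - x
apply: tr(b a b^2) = tr(b) tr(b a b) - tr(b a) = y^2*z - x*y - z
tr(a b^2 a^2 b) = tr(a) tr(b a b^2 a) - tr(b a b^2) = x*y*z^2 - x^2*z - y^2*z + z
use: tr(a b^2 a^2) = tr(a) tr(b^2 a^2) - tr(b^2 a) = x^2*y*z - x^3 - x*y^2 - y*z + 3*x
apply: tr(b a^2 b^2 a b) = tr(b) tr(a b^2 a^2 b) - tr(a b^2 a^2) = x*y^2*z^2 - 2*x^2*y*z - y^3*z + x^3 + x*y^2 + 2*y*z - 3*x
tr(a b^2 a b^3 a) = tr(b) tr(b a^2 b^2 a b) - tr(b a^2 b^2 a) = x*y^3*z^2 - 2*x^2*y^2*z - y^4*z + x^3*y + x*y^3 - x*y*z^2 + x^2*z + 3*y^2*z - 3*x*y - z
apply: tr(b^2 a b^3 a b^2 a) = tr(b) tr(a b^2 a b^3 a b) - tr(a b^2 a b^3 a) = y^4*z^3 - 3*x*y^3*z^2 + 3*x^2*y^2*z - y^2*z^3 - x^3*y + 2*x*y*z^2 - x^2*z - 2*y^2*z + 2*x*y + z
tr(b a^-1 b^2 a b^3 a b) = tr(b^2 a b^3 a b^2) tr(a) - tr(b^2 a b^3 a b^2 a) = x*y^5*z^2 - 2*x^2*y^4*z - y^4*z^3 + x^3*y^3 + x^2*y^2*z + y^2*z^3 + 2*y^2*z - 3*x*y - z
tr(b a b a b^3 a b) = tr(b) tr(a b^2 a b a b^2) - tr(a b^2 a b a b) = y^3*z^3 - 2*x*y^2*z^2 + x^2*y*z - y^3*z - y*z^3 + x*y^2 + x*z^2 + y*z - x
use: tr(b a b a b^3 a) = tr(b) tr(b a b a b a b) - tr(b a b a b a) = y^2*z^3 - x*y*z^2 - 2*y^2*z - z^3 + x*y + 3*z
tr(b^2 a b^3 a b a b) = tr(b) tr(b a b a b^3 a b) - tr(b a b a b^3 a) = y^4*z^3 - 2*x*y^3*z^2 + x^2*y^2*z - y^4*z - 2*y^2*z^3 + x*y^3 + 2*x*y*z^2 + 3*y^2*z + z^3 - 2*x*y - 3*z
tr(a b a b a b a b) = tr(b a) tr(b a b a b a) - tr(b^-1 a^-1 b^-1 a^-1)   [split at repeated b] = z^4 - 4*z^2 + 2
apply: tr(a b a b a b a) = tr(a) tr(b a b a b a) - tr(b a b a b) = x*z^3 - y*z^2 - 2*x*z + y
use: tr(a b a b a b a b^2) = tr(b) tr(a b a b a b a b) - tr(a b a b a b a) = y*z^4 - x*z^3 - 3*y*z^2 + 2*x*z + y
apply: tr(a b^3 a b a b a b) = tr(b) tr(a b a b a b a b^2) - tr(a b a b a b a b) = y^2*z^4 - x*y*z^3 - 3*y^2*z^2 - z^4 + 2*x*y*z + y^2 + 4*z^2 - 2
use: tr(a b a b a^2) = tr(a) tr(a b a b a) - tr(a b a b) = x^2*z^2 - x*y*z - x^2 - z^2 + 2
tr(a b a b a^2 b^2) = tr(b) tr(a b a b a^2 b) - tr(a b a b a^2) = x*y*z^3 - x^2*z^2 - y^2*z^2 - x*y*z + x^2 + y^2 + z^2 - 2
tr(a b^3 a b a b a) = tr(b) tr(a b a b a^2 b^2) - tr(a b a b a^2 b) = x*y^2*z^3 - x^2*y*z^2 - y^3*z^2 - x*y^2*z - x*z^3 + x^2*y + y^3 + 2*y*z^2 + 2*x*z - 3*y
tr(b^2 a b^3 a b a b a) = tr(b) tr(a b^3 a b a b a b) - tr(a b^3 a b a b a) = y^3*z^4 - 2*x*y^2*z^3 + x^2*y*z^2 - 2*y^3*z^2 - y*z^4 + 3*x*y^2*z + x*z^3 - x^2*y + 2*y*z^2 - 2*x*z + y
tr(b a^-1 b^2 a b^3 a b a) = tr(b^2 a b^3 a b a b) tr(a) - tr(b^2 a b^3 a b a b a) = x*y^4*z^3 - 2*x^2*y^3*z^2 - y^3*z^4 + x^3*y^2*z - x*y^4*z + x^2*y^3 + x^2*y*z^2 + 2*y^3*z^2 + y*z^4 - x^2*y - 2*y*z^2 - x*z - y
apply: tr(b a^-1 b^2 a b^3 a b a^-1) = tr(b a^-1 b^2 a b^3 a b) tr(a) - tr(b a^-1 b^2 a b^3 a b a) = x^2*y^5*z^2 - 2*x^3*y^4*z - 2*x*y^4*z^3 + x^4*y^3 + 2*x^2*y^3*z^2 + y^3*z^4 + x*y^4*z + x*y^2*z^3 - x^2*y^3 - x^2*y*z^2 - 2*y^3*z^2 - y*z^4 + 2*x*y^2*z - 2*x^2*y + 2*y*z^2 + y
use: tr(b^2 a b a^-2 b a^-1 b^2 a b) = tr(b a^-1 b^2 a b^3 a b a^-1) tr(a) - tr(b a^-1 b^2 a b^3 a b) = x^3*y^5*z^2 - 2*x^4*y^4*z - 2*x^2*y^4*z^3 + x^5*y^3 + 2*x^3*y^3*z^2 - x*y^5*z^2 + x*y^3*z^4 + 3*x^2*y^4*z + x^2*y^2*z^3 + y^4*z^3 - 2*x^3*y^3 - x^3*y*z^2 - 2*x*y^3*z^2 - x*y*z^4 + x^2*y^2*z - y^2*z^3 - 2*x^3*y + 2*x*y*z^2 - 2*y^2*z + 4*x*y + z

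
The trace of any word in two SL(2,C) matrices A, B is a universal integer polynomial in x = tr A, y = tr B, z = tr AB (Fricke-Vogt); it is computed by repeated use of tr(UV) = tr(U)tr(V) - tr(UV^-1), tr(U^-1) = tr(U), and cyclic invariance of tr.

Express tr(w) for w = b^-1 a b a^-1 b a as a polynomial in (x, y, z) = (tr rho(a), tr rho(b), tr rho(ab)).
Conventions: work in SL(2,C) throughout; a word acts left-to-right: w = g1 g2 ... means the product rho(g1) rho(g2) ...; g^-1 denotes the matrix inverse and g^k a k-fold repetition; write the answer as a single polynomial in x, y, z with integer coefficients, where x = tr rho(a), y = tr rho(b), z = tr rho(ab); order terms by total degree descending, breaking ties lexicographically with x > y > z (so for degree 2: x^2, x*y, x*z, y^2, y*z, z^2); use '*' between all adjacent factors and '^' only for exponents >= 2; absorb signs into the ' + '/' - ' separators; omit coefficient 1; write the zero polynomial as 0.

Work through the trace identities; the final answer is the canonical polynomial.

x^2*y^2*z - x^3*y - x*y^3 - 2*x*y*z^2 + x^2*z + y^2*z + z^3 + 4*x*y - 3*z

trace(a^2 b) = trace(a) * trace(b a) - trace(b) = x*z - y
trace(a^2) = trace(a) * trace(a) - trace(1) = x^2 - 2
trace(b a^2 b) = trace(b) * trace(a^2 b) - trace(a^2) = x*y*z - x^2 - y^2 + 2
trace(b a b a) = trace(a b) * trace(a b) - trace(1)   [split at repeated a] = z^2 - 2
trace(b a b) = trace(b) * trace(a b) - trace(a) = y*z - x
so trace(b a^2 b a) = trace(a) * trace(b a b a) - trace(b a b) = x*z^2 - y*z - x
trace(a b a^-1 b a) = trace(b a^2 b) * trace(a) - trace(b a^2 b a) = x^2*y*z - x^3 - x*y^2 - x*z^2 + y*z + 3*x
so trace(b a b a b) = trace(b) * trace(a b a b) - trace(a b a) = y*z^2 - x*z - y
so trace(b a b a b a) = trace(b a b a) * trace(b a) - trace(a b)   [split at repeated b] = z^3 - 3*z
trace(a b a^-1 b a b) = trace(b a b a b) * trace(a) - trace(b a b a b a) = x*y*z^2 - x^2*z - z^3 - x*y + 3*z
reduce: trace(b^-1 a b a^-1 b a) = trace(a b a^-1 b a) * trace(b) - trace(a b a^-1 b a b) = x^2*y^2*z - x^3*y - x*y^3 - 2*x*y*z^2 + x^2*z + y^2*z + z^3 + 4*x*y - 3*z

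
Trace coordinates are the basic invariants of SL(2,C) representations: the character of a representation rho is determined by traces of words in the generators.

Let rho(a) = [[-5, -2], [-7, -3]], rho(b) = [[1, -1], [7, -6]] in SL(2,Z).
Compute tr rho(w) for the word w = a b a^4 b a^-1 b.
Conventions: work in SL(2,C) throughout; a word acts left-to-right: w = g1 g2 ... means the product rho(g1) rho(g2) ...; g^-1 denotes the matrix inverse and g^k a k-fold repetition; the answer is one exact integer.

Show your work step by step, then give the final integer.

-361313

rho(a) = [[-5, -2], [-7, -3]]
... * rho(b) = [[1, -1], [7, -6]]  ->  [[-19, 17], [-28, 25]]
... * rho(a) = [[-5, -2], [-7, -3]]  ->  [[-24, -13], [-35, -19]]
... * rho(a) = [[-5, -2], [-7, -3]]  ->  [[211, 87], [308, 127]]
... * rho(a) = [[-5, -2], [-7, -3]]  ->  [[-1664, -683], [-2429, -997]]
... * rho(a) = [[-5, -2], [-7, -3]]  ->  [[13101, 5377], [19124, 7849]]
... * rho(b) = [[1, -1], [7, -6]]  ->  [[50740, -45363], [74067, -66218]]
... * rho(a^-1) = [[-3, 2], [7, -5]]  ->  [[-469761, 328295], [-685727, 479224]]
... * rho(b) = [[1, -1], [7, -6]]  ->  [[1828304, -1500009], [2668841, -2189617]]
tr = 1828304 + -2189617 = -361313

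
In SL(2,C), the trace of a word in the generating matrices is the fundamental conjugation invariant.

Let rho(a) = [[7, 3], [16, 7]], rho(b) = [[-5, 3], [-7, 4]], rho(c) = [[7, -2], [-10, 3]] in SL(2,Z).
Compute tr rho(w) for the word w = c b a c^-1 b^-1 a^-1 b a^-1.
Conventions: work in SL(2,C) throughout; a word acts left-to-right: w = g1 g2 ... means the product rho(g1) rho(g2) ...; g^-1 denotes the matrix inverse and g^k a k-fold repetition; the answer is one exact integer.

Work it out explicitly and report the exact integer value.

-4150054

rho(c) = [[7, -2], [-10, 3]]
... * rho(b) = [[-5, 3], [-7, 4]]  ->  [[-21, 13], [29, -18]]
... * rho(a) = [[7, 3], [16, 7]]  ->  [[61, 28], [-85, -39]]
... * rho(c^-1) = [[3, 2], [10, 7]]  ->  [[463, 318], [-645, -443]]
... * rho(b^-1) = [[4, -3], [7, -5]]  ->  [[4078, -2979], [-5681, 4150]]
... * rho(a^-1) = [[7, -3], [-16, 7]]  ->  [[76210, -33087], [-106167, 46093]]
... * rho(b) = [[-5, 3], [-7, 4]]  ->  [[-149441, 96282], [208184, -134129]]
... * rho(a^-1) = [[7, -3], [-16, 7]]  ->  [[-2586599, 1122297], [3603352, -1563455]]
tr = -2586599 + -1563455 = -4150054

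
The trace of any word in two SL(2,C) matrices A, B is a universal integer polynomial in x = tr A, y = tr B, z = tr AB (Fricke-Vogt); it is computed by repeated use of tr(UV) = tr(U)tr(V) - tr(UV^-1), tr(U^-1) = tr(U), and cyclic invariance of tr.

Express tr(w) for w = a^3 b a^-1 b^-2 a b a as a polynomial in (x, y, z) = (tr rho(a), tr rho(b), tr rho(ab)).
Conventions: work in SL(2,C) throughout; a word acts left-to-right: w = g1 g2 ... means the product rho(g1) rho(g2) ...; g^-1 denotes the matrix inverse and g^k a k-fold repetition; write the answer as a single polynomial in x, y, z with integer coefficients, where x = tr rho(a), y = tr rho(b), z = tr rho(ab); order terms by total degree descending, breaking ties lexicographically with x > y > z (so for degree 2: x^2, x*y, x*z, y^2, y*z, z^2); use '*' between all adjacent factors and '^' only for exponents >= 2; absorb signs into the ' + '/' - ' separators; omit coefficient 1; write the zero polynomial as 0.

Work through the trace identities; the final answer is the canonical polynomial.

-x^4*y^2*z^2 + x^5*y*z + 2*x^3*y^3*z + x^3*y*z^3 - x^4*y^2 - x^2*y^4 + x^2*y^2*z^2 - 6*x^3*y*z - 3*x*y^3*z - 2*x*y*z^3 + x^4 + 5*x^2*y^2 + y^4 + y^2*z^2 + 8*x*y*z - 4*x^2 - 4*y^2 + 2

trace(b a^2) = trace(a) * trace(b a) - trace(b)   [square of a] = x*z - y
use: trace(a^3 b) = trace(a) * trace(b a^2) - trace(b a)   [square of a] = x^2*z - x*y - z
apply: trace(a^2) = trace(a) * trace(a) - trace(1)   [square of a] = x^2 - 2
apply: trace(a^3) = trace(a) * trace(a^2) - trace(a)   [square of a] = x^3 - 3*x
trace(b^2 a^3) = trace(b) * trace(a^3 b) - trace(a^3)   [square of b] = x^2*y*z - x^3 - x*y^2 - y*z + 3*x
trace(b^2 a) = trace(b) * trace(a b) - trace(a)   [square of b] = y*z - x
trace(b^2) = trace(b) * trace(b) - trace(1)   [square of b] = y^2 - 2
apply: trace(b^2 a^2) = trace(a) * trace(b^2 a) - trace(b^2)   [square of a] = x*y*z - x^2 - y^2 + 2
use: trace(b a^4 b) = trace(a) * trace(b^2 a^3) - trace(b^2 a^2)   [square of a] = x^3*y*z - x^4 - x^2*y^2 - 2*x*y*z + 4*x^2 + y^2 - 2
trace(b a b a) = trace(a b) * trace(a b) - trace(1)   [split at a repeated a] = z^2 - 2
use: trace(b a b a^2) = trace(a) * trace(b a b a) - trace(b a b)   [square of a] = x*z^2 - y*z - x
use: trace(a b a^3 b) = trace(a) * trace(b a b a^2) - trace(b a b a)   [square of a] = x^2*z^2 - x*y*z - x^2 - z^2 + 2
trace(a b a^3) = trace(a) * trace(a b a^2) - trace(a b a)   [square of a] = x^3*z - x^2*y - 2*x*z + y
trace(b^2 a b a^3) = trace(b) * trace(a b a^3 b) - trace(a b a^3)   [square of b] = x^2*y*z^2 - x^3*z - x*y^2*z - y*z^2 + 2*x*z + y
use: trace(b^2 a b a^2) = trace(b) * trace(a b a^2 b) - trace(a b a^2)   [square of b] = x*y*z^2 - x^2*z - y^2*z + z
use: trace(b a b a^4 b) = trace(a) * trace(b^2 a b a^3) - trace(b^2 a b a^2)   [square of a] = x^3*y*z^2 - x^4*z - x^2*y^2*z - 2*x*y*z^2 + 3*x^2*z + y^2*z + x*y - z
use: trace(b a b a b a) = trace(b a) * trace(b a b a) - trace(b^-1 a^-1)   [split at a repeated b] = z^3 - 3*z
use: trace(b a b a b) = trace(b) * trace(a b a b) - trace(a b a)   [square of b] = y*z^2 - x*z - y
trace(b a b a b a^2) = trace(a) * trace(b a b a b a) - trace(b a b a b)   [square of a] = x*z^3 - y*z^2 - 2*x*z + y
trace(a^2 b a b a b a) = trace(a) * trace(b a b a b a^2) - trace(b a b a b a)   [square of a] = x^2*z^3 - x*y*z^2 - 2*x^2*z - z^3 + x*y + 3*z
trace(b a b a^4 b a) = trace(a) * trace(a^2 b a b a b a) - trace(a^2 b a b a b)   [square of a] = x^3*z^3 - x^2*y*z^2 - 2*x^3*z - 2*x*z^3 + x^2*y + y*z^2 + 5*x*z - y
apply: trace(a b a^4 b a^-1 b) = trace(b a b a^4 b) * trace(a) - trace(b a b a^4 b a)   [inverse elimination on a] = x^4*y*z^2 - x^5*z - x^3*y^2*z - x^3*z^3 - x^2*y*z^2 + 5*x^3*z + x*y^2*z + 2*x*z^3 - y*z^2 - 6*x*z + y
use: trace(b^-1 a b a^4 b a^-1) = trace(a b a^4 b a^-1) * trace(b) - trace(a b a^4 b a^-1 b)   [inverse elimination on b] = -x^4*y*z^2 + x^5*z + 2*x^3*y^2*z + x^3*z^3 - x^4*y - x^2*y^3 + x^2*y*z^2 - 5*x^3*z - 3*x*y^2*z - 2*x*z^3 + 4*x^2*y + y^3 + y*z^2 + 6*x*z - 3*y
trace(a^3 b a^-1 b^-2 a b a) = trace(b^-1 a b a^4 b a^-1) * trace(b) - trace(b^-1 a b a^4 b a^-1 b)   [inverse elimination on b] = -x^4*y^2*z^2 + x^5*y*z + 2*x^3*y^3*z + x^3*y*z^3 - x^4*y^2 - x^2*y^4 + x^2*y^2*z^2 - 6*x^3*y*z - 3*x*y^3*z - 2*x*y*z^3 + x^4 + 5*x^2*y^2 + y^4 + y^2*z^2 + 8*x*y*z - 4*x^2 - 4*y^2 + 2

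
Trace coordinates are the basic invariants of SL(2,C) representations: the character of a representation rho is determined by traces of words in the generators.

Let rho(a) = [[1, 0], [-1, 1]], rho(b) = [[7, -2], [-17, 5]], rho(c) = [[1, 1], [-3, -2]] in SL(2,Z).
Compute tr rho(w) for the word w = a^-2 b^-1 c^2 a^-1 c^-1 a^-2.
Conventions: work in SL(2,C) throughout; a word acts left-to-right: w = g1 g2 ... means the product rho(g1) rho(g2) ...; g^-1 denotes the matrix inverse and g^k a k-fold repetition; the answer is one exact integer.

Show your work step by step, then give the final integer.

rho(a^-1) = [[1, 0], [1, 1]]
... * rho(a^-1) = [[1, 0], [1, 1]]  ->  [[1, 0], [2, 1]]
... * rho(b^-1) = [[5, 2], [17, 7]]  ->  [[5, 2], [27, 11]]
... * rho(c) = [[1, 1], [-3, -2]]  ->  [[-1, 1], [-6, 5]]
... * rho(c) = [[1, 1], [-3, -2]]  ->  [[-4, -3], [-21, -16]]
... * rho(a^-1) = [[1, 0], [1, 1]]  ->  [[-7, -3], [-37, -16]]
... * rho(c^-1) = [[-2, -1], [3, 1]]  ->  [[5, 4], [26, 21]]
... * rho(a^-1) = [[1, 0], [1, 1]]  ->  [[9, 4], [47, 21]]
... * rho(a^-1) = [[1, 0], [1, 1]]  ->  [[13, 4], [68, 21]]
tr = 13 + 21 = 34

34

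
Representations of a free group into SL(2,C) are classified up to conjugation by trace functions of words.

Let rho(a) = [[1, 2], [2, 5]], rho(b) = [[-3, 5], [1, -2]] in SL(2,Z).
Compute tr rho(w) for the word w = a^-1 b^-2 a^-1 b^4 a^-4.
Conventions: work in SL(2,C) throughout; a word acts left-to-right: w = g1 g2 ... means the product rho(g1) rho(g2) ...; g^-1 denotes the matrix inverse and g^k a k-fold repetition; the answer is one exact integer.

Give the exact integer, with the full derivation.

-18206977

rho(a^-1) = [[5, -2], [-2, 1]]
... * rho(b^-1) = [[-2, -5], [-1, -3]]  ->  [[-8, -19], [3, 7]]
... * rho(b^-1) = [[-2, -5], [-1, -3]]  ->  [[35, 97], [-13, -36]]
... * rho(a^-1) = [[5, -2], [-2, 1]]  ->  [[-19, 27], [7, -10]]
... * rho(b) = [[-3, 5], [1, -2]]  ->  [[84, -149], [-31, 55]]
... * rho(b) = [[-3, 5], [1, -2]]  ->  [[-401, 718], [148, -265]]
... * rho(b) = [[-3, 5], [1, -2]]  ->  [[1921, -3441], [-709, 1270]]
... * rho(b) = [[-3, 5], [1, -2]]  ->  [[-9204, 16487], [3397, -6085]]
... * rho(a^-1) = [[5, -2], [-2, 1]]  ->  [[-78994, 34895], [29155, -12879]]
... * rho(a^-1) = [[5, -2], [-2, 1]]  ->  [[-464760, 192883], [171533, -71189]]
... * rho(a^-1) = [[5, -2], [-2, 1]]  ->  [[-2709566, 1122403], [1000043, -414255]]
... * rho(a^-1) = [[5, -2], [-2, 1]]  ->  [[-15792636, 6541535], [5828725, -2414341]]
tr = -15792636 + -2414341 = -18206977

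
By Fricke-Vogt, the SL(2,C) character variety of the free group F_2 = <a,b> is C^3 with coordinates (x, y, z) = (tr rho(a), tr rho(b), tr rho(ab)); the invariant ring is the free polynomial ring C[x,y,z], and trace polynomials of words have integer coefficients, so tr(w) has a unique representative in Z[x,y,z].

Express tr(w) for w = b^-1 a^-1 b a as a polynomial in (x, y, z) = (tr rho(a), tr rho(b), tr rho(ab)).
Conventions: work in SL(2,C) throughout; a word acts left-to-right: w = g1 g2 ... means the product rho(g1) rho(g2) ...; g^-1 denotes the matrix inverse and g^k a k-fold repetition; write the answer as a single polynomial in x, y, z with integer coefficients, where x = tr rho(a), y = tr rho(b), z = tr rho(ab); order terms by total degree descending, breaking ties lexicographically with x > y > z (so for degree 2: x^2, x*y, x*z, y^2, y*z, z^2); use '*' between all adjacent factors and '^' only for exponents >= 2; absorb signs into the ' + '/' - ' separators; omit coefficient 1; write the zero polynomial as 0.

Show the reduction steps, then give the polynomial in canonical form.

apply: trace(b a b) = trace(b) * trace(a b) - trace(a) = y*z - x
trace(b a b a) = trace(b a) * trace(b a) - trace(1)   [split at repeated b] = z^2 - 2
trace(a^-1 b a b) = trace(b a b) * trace(a) - trace(b a b a) = x*y*z - x^2 - z^2 + 2
use: trace(b^-1 a^-1 b a) = trace(a^-1 b a) * trace(b) - trace(a^-1 b a b) = -x*y*z + x^2 + y^2 + z^2 - 2

-x*y*z + x^2 + y^2 + z^2 - 2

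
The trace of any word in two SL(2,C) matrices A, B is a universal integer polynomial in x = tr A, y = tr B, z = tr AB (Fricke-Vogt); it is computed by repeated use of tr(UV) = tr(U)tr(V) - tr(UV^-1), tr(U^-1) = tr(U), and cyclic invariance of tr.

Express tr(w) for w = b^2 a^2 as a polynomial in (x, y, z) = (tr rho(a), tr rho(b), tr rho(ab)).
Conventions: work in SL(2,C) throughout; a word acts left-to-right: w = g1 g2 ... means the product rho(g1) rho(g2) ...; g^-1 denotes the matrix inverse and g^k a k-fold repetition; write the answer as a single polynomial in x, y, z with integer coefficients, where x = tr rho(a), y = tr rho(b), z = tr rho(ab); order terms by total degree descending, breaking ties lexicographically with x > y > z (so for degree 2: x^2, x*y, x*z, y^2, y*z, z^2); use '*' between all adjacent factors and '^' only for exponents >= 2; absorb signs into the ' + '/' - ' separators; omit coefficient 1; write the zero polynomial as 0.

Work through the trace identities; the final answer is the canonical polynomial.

tr(a^2 b) = tr(a)*tr(b a) - tr(b) = x*z - y
tr(a^2) = tr(a)*tr(a) - tr(1) = x^2 - 2
and tr(b^2 a^2) = tr(b)*tr(a^2 b) - tr(a^2) = x*y*z - x^2 - y^2 + 2

x*y*z - x^2 - y^2 + 2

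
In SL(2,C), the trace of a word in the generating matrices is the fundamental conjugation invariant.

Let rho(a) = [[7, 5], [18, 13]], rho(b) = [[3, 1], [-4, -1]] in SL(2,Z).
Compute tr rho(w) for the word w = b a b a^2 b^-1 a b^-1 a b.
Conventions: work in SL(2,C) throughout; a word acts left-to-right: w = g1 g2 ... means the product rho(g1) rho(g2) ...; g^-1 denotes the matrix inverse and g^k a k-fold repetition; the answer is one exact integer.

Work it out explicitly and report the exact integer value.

-1125034

rho(b) = [[3, 1], [-4, -1]]
... * rho(a) = [[7, 5], [18, 13]]  ->  [[39, 28], [-46, -33]]
... * rho(b) = [[3, 1], [-4, -1]]  ->  [[5, 11], [-6, -13]]
... * rho(a) = [[7, 5], [18, 13]]  ->  [[233, 168], [-276, -199]]
... * rho(a) = [[7, 5], [18, 13]]  ->  [[4655, 3349], [-5514, -3967]]
... * rho(b^-1) = [[-1, -1], [4, 3]]  ->  [[8741, 5392], [-10354, -6387]]
... * rho(a) = [[7, 5], [18, 13]]  ->  [[158243, 113801], [-187444, -134801]]
... * rho(b^-1) = [[-1, -1], [4, 3]]  ->  [[296961, 183160], [-351760, -216959]]
... * rho(a) = [[7, 5], [18, 13]]  ->  [[5375607, 3865885], [-6367582, -4579267]]
... * rho(b) = [[3, 1], [-4, -1]]  ->  [[663281, 1509722], [-785678, -1788315]]
tr = 663281 + -1788315 = -1125034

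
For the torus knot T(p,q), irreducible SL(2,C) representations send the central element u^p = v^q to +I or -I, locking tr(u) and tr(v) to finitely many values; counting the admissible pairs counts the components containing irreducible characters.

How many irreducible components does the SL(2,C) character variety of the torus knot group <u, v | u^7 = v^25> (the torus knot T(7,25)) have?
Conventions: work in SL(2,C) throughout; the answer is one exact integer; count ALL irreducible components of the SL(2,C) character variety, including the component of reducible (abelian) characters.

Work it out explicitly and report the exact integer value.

73

In the torus knot group T(7,25), u^7 = v^25 is central, so an irreducible representation sends it to +I or -I (Schur).
On an irreducible component, tr(u) is locked at 2*cos(pi*alpha/7) for some alpha in 1..6, and tr(v) at 2*cos(pi*beta/25) for some beta in 1..24.
The two central values (-1)^alpha I and (-1)^beta I must be the same matrix, so alpha and beta share a parity.
Enumerate parity-matched pairs: 3*12 odd-odd plus 3*12 even-even gives 72.
Total: 72 irreducible-character components + 1 reducible (abelian) component = 73.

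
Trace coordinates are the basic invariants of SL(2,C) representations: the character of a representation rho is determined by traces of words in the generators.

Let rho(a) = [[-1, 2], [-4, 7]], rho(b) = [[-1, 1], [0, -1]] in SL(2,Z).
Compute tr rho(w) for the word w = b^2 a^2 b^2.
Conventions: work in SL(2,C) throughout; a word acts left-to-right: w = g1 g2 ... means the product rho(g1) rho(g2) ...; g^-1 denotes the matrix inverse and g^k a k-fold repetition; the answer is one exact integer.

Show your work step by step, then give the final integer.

rho(b) = [[-1, 1], [0, -1]]
... * rho(b) = [[-1, 1], [0, -1]]  ->  [[1, -2], [0, 1]]
... * rho(a) = [[-1, 2], [-4, 7]]  ->  [[7, -12], [-4, 7]]
... * rho(a) = [[-1, 2], [-4, 7]]  ->  [[41, -70], [-24, 41]]
... * rho(b) = [[-1, 1], [0, -1]]  ->  [[-41, 111], [24, -65]]
... * rho(b) = [[-1, 1], [0, -1]]  ->  [[41, -152], [-24, 89]]
tr = 41 + 89 = 130

130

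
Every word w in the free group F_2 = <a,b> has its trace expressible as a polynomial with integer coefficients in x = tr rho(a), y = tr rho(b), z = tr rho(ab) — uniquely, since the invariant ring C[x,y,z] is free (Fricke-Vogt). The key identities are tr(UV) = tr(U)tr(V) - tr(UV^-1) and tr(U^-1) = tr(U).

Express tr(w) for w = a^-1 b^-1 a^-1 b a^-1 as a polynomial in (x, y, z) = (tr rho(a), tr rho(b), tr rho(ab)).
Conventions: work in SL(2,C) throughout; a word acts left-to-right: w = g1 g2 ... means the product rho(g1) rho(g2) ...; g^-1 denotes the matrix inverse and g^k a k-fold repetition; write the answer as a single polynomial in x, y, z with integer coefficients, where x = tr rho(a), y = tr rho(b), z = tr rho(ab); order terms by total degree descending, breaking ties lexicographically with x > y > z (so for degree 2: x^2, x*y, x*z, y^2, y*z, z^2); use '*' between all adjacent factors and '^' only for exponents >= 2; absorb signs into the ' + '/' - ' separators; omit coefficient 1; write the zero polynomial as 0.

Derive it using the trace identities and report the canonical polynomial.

tr(a^-1 b) = tr(b)*tr(a) - tr(b a)   [inverse elimination on a] = x*y - z
next, tr(a^-2 b) = tr(a^-1 b)*tr(a) - tr(a^-1 b a)   [inverse elimination on a] = x^2*y - x*z - y
tr(a^-1 b a^-2) = tr(a^-2 b)*tr(a) - tr(a^-2 b a)   [inverse elimination on a] = x^3*y - x^2*z - 2*x*y + z
tr(b^2) = tr(b)*tr(b) - tr(1)   [square of b] = y^2 - 2
tr(b^2 a) = tr(b)*tr(a b) - tr(a)   [square of b] = y*z - x
and tr(a^-1 b^2) = tr(b^2)*tr(a) - tr(b^2 a)   [inverse elimination on a] = x*y^2 - y*z - x
tr(b a^-2 b) = tr(a^-1 b^2)*tr(a) - tr(a^-1 b^2 a)   [inverse elimination on a] = x^2*y^2 - x*y*z - x^2 - y^2 + 2
next, tr(b a b a) = tr(a b)*tr(a b) - tr(1)   [split at a repeated a] = z^2 - 2
and tr(b a b a^-1) = tr(b a b)*tr(a) - tr(b a b a)   [inverse elimination on a] = x*y*z - x^2 - z^2 + 2
next, tr(b a^-2 b a) = tr(b a b a^-1)*tr(a) - tr(b a b)   [inverse elimination on a] = x^2*y*z - x^3 - x*z^2 - y*z + 3*x
tr(a^-1 b a^-2 b) = tr(b a^-2 b)*tr(a) - tr(b a^-2 b a)   [inverse elimination on a] = x^3*y^2 - 2*x^2*y*z - x*y^2 + x*z^2 + y*z - x
and tr(a^-1 b^-1 a^-1 b a^-1) = tr(a^-1 b a^-2)*tr(b) - tr(a^-1 b a^-2 b)   [inverse elimination on b] = x^2*y*z - x*y^2 - x*z^2 + x

x^2*y*z - x*y^2 - x*z^2 + x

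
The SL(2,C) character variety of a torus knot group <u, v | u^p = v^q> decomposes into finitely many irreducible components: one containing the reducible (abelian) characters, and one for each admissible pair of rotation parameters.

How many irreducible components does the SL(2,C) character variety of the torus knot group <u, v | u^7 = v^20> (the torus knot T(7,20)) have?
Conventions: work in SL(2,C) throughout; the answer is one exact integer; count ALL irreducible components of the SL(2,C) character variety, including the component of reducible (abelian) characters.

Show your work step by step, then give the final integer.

58

Gamma = < u, v | u^7 = v^20 > (torus knot T(7,20)); the central element u^7 = v^20 acts as +I or -I in any irreducible SL(2,C) representation.
So on each irreducible component the traces are pinned: tr(u) = 2*cos(pi*alpha/7) with 1 <= alpha <= 6, tr(v) = 2*cos(pi*beta/20) with 1 <= beta <= 19.
u^7 = (-1)^alpha I and v^20 = (-1)^beta I must agree, so alpha and beta have equal parity.
count pairs: odd alpha (3 choices) x odd beta (10), plus even alpha (3) x even beta (9): 3*10 + 3*9 = 57.
Total: 57 irreducible-character components + 1 reducible (abelian) component = 58.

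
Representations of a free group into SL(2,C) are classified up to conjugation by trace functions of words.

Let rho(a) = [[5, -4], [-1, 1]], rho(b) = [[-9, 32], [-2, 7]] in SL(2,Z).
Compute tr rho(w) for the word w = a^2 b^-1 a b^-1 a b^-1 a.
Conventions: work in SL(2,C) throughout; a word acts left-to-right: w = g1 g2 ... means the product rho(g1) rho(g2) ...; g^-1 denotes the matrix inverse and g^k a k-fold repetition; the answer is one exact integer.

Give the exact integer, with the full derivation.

4401538

rho(a) = [[5, -4], [-1, 1]]
... * rho(a) = [[5, -4], [-1, 1]]  ->  [[29, -24], [-6, 5]]
... * rho(b^-1) = [[7, -32], [2, -9]]  ->  [[155, -712], [-32, 147]]
... * rho(a) = [[5, -4], [-1, 1]]  ->  [[1487, -1332], [-307, 275]]
... * rho(b^-1) = [[7, -32], [2, -9]]  ->  [[7745, -35596], [-1599, 7349]]
... * rho(a) = [[5, -4], [-1, 1]]  ->  [[74321, -66576], [-15344, 13745]]
... * rho(b^-1) = [[7, -32], [2, -9]]  ->  [[387095, -1779088], [-79918, 367303]]
... * rho(a) = [[5, -4], [-1, 1]]  ->  [[3714563, -3327468], [-766893, 686975]]
tr = 3714563 + 686975 = 4401538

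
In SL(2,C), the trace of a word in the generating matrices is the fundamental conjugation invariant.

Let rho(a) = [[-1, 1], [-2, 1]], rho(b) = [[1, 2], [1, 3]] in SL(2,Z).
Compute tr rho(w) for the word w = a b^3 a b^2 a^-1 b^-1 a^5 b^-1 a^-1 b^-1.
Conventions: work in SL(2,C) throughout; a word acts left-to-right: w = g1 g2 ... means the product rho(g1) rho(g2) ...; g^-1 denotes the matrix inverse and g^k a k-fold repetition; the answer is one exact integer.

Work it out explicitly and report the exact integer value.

-56

rho(a) = [[-1, 1], [-2, 1]]
... * rho(b) = [[1, 2], [1, 3]]  ->  [[0, 1], [-1, -1]]
... * rho(b) = [[1, 2], [1, 3]]  ->  [[1, 3], [-2, -5]]
... * rho(b) = [[1, 2], [1, 3]]  ->  [[4, 11], [-7, -19]]
... * rho(a) = [[-1, 1], [-2, 1]]  ->  [[-26, 15], [45, -26]]
... * rho(b) = [[1, 2], [1, 3]]  ->  [[-11, -7], [19, 12]]
... * rho(b) = [[1, 2], [1, 3]]  ->  [[-18, -43], [31, 74]]
... * rho(a^-1) = [[1, -1], [2, -1]]  ->  [[-104, 61], [179, -105]]
... * rho(b^-1) = [[3, -2], [-1, 1]]  ->  [[-373, 269], [642, -463]]
... * rho(a) = [[-1, 1], [-2, 1]]  ->  [[-165, -104], [284, 179]]
... * rho(a) = [[-1, 1], [-2, 1]]  ->  [[373, -269], [-642, 463]]
... * rho(a) = [[-1, 1], [-2, 1]]  ->  [[165, 104], [-284, -179]]
... * rho(a) = [[-1, 1], [-2, 1]]  ->  [[-373, 269], [642, -463]]
... * rho(a) = [[-1, 1], [-2, 1]]  ->  [[-165, -104], [284, 179]]
... * rho(b^-1) = [[3, -2], [-1, 1]]  ->  [[-391, 226], [673, -389]]
... * rho(a^-1) = [[1, -1], [2, -1]]  ->  [[61, 165], [-105, -284]]
... * rho(b^-1) = [[3, -2], [-1, 1]]  ->  [[18, 43], [-31, -74]]
tr = 18 + -74 = -56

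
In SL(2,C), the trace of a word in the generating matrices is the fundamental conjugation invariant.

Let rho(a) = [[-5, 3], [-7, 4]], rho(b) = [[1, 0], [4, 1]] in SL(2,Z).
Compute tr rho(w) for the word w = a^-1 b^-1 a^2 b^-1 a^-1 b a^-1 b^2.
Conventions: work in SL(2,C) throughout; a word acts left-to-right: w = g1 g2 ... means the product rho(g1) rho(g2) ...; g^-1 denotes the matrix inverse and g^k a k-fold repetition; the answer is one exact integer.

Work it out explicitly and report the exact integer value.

rho(a^-1) = [[4, -3], [7, -5]]
... * rho(b^-1) = [[1, 0], [-4, 1]]  ->  [[16, -3], [27, -5]]
... * rho(a) = [[-5, 3], [-7, 4]]  ->  [[-59, 36], [-100, 61]]
... * rho(a) = [[-5, 3], [-7, 4]]  ->  [[43, -33], [73, -56]]
... * rho(b^-1) = [[1, 0], [-4, 1]]  ->  [[175, -33], [297, -56]]
... * rho(a^-1) = [[4, -3], [7, -5]]  ->  [[469, -360], [796, -611]]
... * rho(b) = [[1, 0], [4, 1]]  ->  [[-971, -360], [-1648, -611]]
... * rho(a^-1) = [[4, -3], [7, -5]]  ->  [[-6404, 4713], [-10869, 7999]]
... * rho(b) = [[1, 0], [4, 1]]  ->  [[12448, 4713], [21127, 7999]]
... * rho(b) = [[1, 0], [4, 1]]  ->  [[31300, 4713], [53123, 7999]]
tr = 31300 + 7999 = 39299

39299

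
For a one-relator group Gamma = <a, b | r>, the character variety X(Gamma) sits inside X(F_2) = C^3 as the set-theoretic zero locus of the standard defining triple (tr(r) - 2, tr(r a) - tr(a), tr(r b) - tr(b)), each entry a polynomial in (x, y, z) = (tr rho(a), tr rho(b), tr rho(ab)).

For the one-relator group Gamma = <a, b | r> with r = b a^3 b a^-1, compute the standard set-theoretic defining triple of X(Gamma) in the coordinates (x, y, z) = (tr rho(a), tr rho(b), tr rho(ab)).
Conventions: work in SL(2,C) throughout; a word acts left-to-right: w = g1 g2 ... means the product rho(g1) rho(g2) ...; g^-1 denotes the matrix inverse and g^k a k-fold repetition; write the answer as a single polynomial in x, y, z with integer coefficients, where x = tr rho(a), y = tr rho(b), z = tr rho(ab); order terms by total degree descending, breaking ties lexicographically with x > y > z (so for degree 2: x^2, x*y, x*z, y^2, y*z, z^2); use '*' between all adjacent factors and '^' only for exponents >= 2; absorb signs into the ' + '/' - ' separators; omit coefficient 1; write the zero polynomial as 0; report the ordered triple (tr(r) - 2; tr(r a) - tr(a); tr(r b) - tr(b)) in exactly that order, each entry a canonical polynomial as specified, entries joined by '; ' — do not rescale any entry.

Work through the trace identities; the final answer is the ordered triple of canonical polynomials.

x^3*y*z - x^4 - x^2*y^2 - x^2*z^2 + 4*x^2 + z^2 - 4; x^2*y*z - x^3 - x*y^2 - y*z + 2*x; x^3*y^2*z - x^4*y - x^2*y^3 - x^2*y*z^2 + 4*x^2*y + y*z^2 - x*z - 2*y

so tr(b^2 a) = tr(b) tr(a b) - tr(a) = y*z - x
so tr(b^2) = tr(b) tr(b) - tr(1) = y^2 - 2
tr(b^2 a^2) = tr(a) tr(b^2 a) - tr(b^2) = x*y*z - x^2 - y^2 + 2
reduce: tr(b a^3 b) = tr(a) tr(b^2 a^2) - tr(b^2 a) = x^2*y*z - x^3 - x*y^2 - y*z + 3*x
tr(b a b a) = tr(b a) tr(b a) - tr(1) = z^2 - 2
so tr(b a b a^2) = tr(a) tr(b a b a) - tr(b a b) = x*z^2 - y*z - x
tr(b a^3 b a) = tr(a) tr(b a b a^2) - tr(b a b a) = x^2*z^2 - x*y*z - x^2 - z^2 + 2
so tr(b a^3 b a^-1) = tr(b a^3 b) tr(a) - tr(b a^3 b a) = x^3*y*z - x^4 - x^2*y^2 - x^2*z^2 + 4*x^2 + z^2 - 2
reduce: tr(a b a) = tr(a) tr(b a) - tr(b)   [square of a] = x*z - y
tr(a^3 b) = tr(a) tr(a b a) - tr(a b)   [square of a] = x^2*z - x*y - z
tr(b^2 a^3 b) = tr(b) tr(a^3 b^2) - tr(a^3 b)   [square of b] = x^2*y^2*z - x^3*y - x*y^3 - x^2*z - y^2*z + 4*x*y + z
so tr(b a b^2 a) = tr(b) tr(a b a b) - tr(a b a)   [square of b] = y*z^2 - x*z - y
reduce: tr(b a b^2) = tr(b) tr(b a b) - tr(b a)   [square of b] = y^2*z - x*y - z
tr(b a b^2 a^2) = tr(a) tr(b a b^2 a) - tr(b a b^2)   [square of a] = x*y*z^2 - x^2*z - y^2*z + z
so tr(b^2 a^3 b a) = tr(a) tr(b a b^2 a^2) - tr(b a b^2 a)   [square of a] = x^2*y*z^2 - x^3*z - x*y^2*z - y*z^2 + 2*x*z + y
so tr(b a^3 b a^-1 b) = tr(b^2 a^3 b) tr(a) - tr(b^2 a^3 b a)   [inverse elimination on a] = x^3*y^2*z - x^4*y - x^2*y^3 - x^2*y*z^2 + 4*x^2*y + y*z^2 - x*z - y
assemble the triple (tr(r) - 2; tr(r a) - x; tr(r b) - y)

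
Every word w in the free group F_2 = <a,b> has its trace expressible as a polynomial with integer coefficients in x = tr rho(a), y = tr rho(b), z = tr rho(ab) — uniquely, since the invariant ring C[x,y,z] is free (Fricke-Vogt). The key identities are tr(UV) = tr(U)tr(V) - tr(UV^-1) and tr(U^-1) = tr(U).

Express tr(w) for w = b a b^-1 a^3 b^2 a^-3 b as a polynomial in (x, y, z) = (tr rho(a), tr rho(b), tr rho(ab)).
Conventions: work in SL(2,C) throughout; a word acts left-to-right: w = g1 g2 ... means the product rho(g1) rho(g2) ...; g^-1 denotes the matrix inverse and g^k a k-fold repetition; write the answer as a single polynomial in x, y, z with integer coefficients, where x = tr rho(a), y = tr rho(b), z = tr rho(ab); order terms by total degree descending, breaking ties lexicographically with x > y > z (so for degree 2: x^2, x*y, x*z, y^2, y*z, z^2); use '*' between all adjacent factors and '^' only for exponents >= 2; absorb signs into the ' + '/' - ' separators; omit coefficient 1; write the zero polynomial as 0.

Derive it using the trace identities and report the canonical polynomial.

x^6*y^4*z - x^7*y^3 - x^5*y^5 - 2*x^5*y^3*z^2 + x^6*y^2*z - 2*x^4*y^4*z + x^4*y^2*z^3 + 7*x^5*y^3 + 3*x^3*y^5 + 5*x^3*y^3*z^2 - 5*x^4*y^2*z - 2*x^2*y^2*z^3 - x^5*y - 15*x^3*y^3 - x^3*y*z^2 - 2*x*y^5 - 3*x*y^3*z^2 + 8*x^2*y^2*z + y^4*z + y^2*z^3 + 5*x^3*y + 9*x*y^3 + x*y*z^2 - 3*y^2*z - 5*x*y - z

next, trace(b^2 a) = trace(b) trace(a b) - trace(a)  (reduce the b square) = y*z - x
next, trace(b^2) = trace(b) trace(b) - trace(1)  (reduce the b square) = y^2 - 2
trace(a b^2 a) = trace(a) trace(b^2 a) - trace(b^2)  (reduce the a square) = x*y*z - x^2 - y^2 + 2
trace(a^2 b^2 a) = trace(a) trace(a b^2 a) - trace(a b^2)  (reduce the a square) = x^2*y*z - x^3 - x*y^2 - y*z + 3*x
next, trace(a^4 b^2) = trace(a) trace(a^2 b^2 a) - trace(a^2 b^2)  (reduce the a square) = x^3*y*z - x^4 - x^2*y^2 - 2*x*y*z + 4*x^2 + y^2 - 2
trace(b a^2) = trace(a) trace(b a) - trace(b)  (reduce the a square) = x*z - y
trace(a^2 b a) = trace(a) trace(b a^2) - trace(b a)  (reduce the a square) = x^2*z - x*y - z
trace(a^4 b) = trace(a) trace(a^2 b a) - trace(a^2 b)  (reduce the a square) = x^3*z - x^2*y - 2*x*z + y
trace(b a^4 b^2) = trace(b) trace(a^4 b^2) - trace(a^4 b)  (reduce the b square) = x^3*y^2*z - x^4*y - x^2*y^3 - x^3*z - 2*x*y^2*z + 5*x^2*y + y^3 + 2*x*z - 3*y
trace(a^3 b^4 a) = trace(b) trace(b a^4 b^2) - trace(b a^4 b)  (reduce the b square) = x^3*y^3*z - x^4*y^2 - x^2*y^4 - 2*x^3*y*z - 2*x*y^3*z + x^4 + 6*x^2*y^2 + y^4 + 4*x*y*z - 4*x^2 - 4*y^2 + 2
and trace(a b a b) = trace(a b) trace(a b) - trace(1)  (split on a) = z^2 - 2
and trace(b a b a b) = trace(b) trace(a b a b) - trace(a b a)  (reduce the b square) = y*z^2 - x*z - y
trace(a b a b^3) = trace(b) trace(b a b a b) - trace(b a b a)  (reduce the b square) = y^2*z^2 - x*y*z - y^2 - z^2 + 2
trace(b^4 a b a) = trace(b) trace(a b a b^3) - trace(a b a b^2)  (reduce the b square) = y^3*z^2 - x*y^2*z - y^3 - 2*y*z^2 + x*z + 3*y
trace(a b^3) = trace(b) trace(a b^2) - trace(a b)  (reduce the b square) = y^2*z - x*y - z
and trace(b a b^3) = trace(b) trace(a b^3) - trace(a b^2)  (reduce the b square) = y^3*z - x*y^2 - 2*y*z + x
next, trace(b^4 a b) = trace(b) trace(b a b^3) - trace(b a b^2)  (reduce the b square) = y^4*z - x*y^3 - 3*y^2*z + 2*x*y + z
and trace(a b^4 a b a) = trace(a) trace(b^4 a b a) - trace(b^4 a b)  (reduce the a square) = x*y^3*z^2 - x^2*y^2*z - y^4*z - 2*x*y*z^2 + x^2*z + 3*y^2*z + x*y - z
trace(a^3 b^4 a b) = trace(a) trace(a b^4 a b a) - trace(a b^4 a b)  (reduce the a square) = x^2*y^3*z^2 - x^3*y^2*z - x*y^4*z - 2*x^2*y*z^2 - y^3*z^2 + x^3*z + 4*x*y^2*z + x^2*y + y^3 + 2*y*z^2 - 2*x*z - 3*y
next, trace(b^2 a b^-1 a^3 b^2) = trace(a^3 b^4 a) trace(b) - trace(a^3 b^4 a b)  (eliminate b^-1) = x^3*y^4*z - x^4*y^3 - x^2*y^5 - x^2*y^3*z^2 - x^3*y^2*z - x*y^4*z + x^4*y + 6*x^2*y^3 + 2*x^2*y*z^2 + y^5 + y^3*z^2 - x^3*z - 5*x^2*y - 5*y^3 - 2*y*z^2 + 2*x*z + 5*y
trace(a b a^2 b) = trace(a) trace(b a b a) - trace(b a b)  (reduce the a square) = x*z^2 - y*z - x
trace(a b^2 a b a) = trace(b) trace(a b a^2 b) - trace(a b a^2)  (reduce the b square) = x*y*z^2 - x^2*z - y^2*z + z
trace(a^3 b^2 a b) = trace(a) trace(a b^2 a b a) - trace(a b^2 a b)  (reduce the a square) = x^2*y*z^2 - x^3*z - x*y^2*z - y*z^2 + 2*x*z + y
trace(a^2 b^2 a b^2 a) = trace(b) trace(a^3 b^2 a b) - trace(a^3 b^2 a)  (reduce the b square) = x^2*y^2*z^2 - 2*x^3*y*z - x*y^3*z + x^4 + x^2*y^2 - y^2*z^2 + 4*x*y*z - 4*x^2 + 2
and trace(a^2 b^2 a b^2) = trace(b) trace(a^2 b^2 a b) - trace(a^2 b^2 a)  (reduce the b square) = x*y^2*z^2 - 2*x^2*y*z - y^3*z + x^3 + x*y^2 + 2*y*z - 3*x
trace(a^3 b^2 a b^2 a) = trace(a) trace(a^2 b^2 a b^2 a) - trace(a^2 b^2 a b^2)  (reduce the a square) = x^3*y^2*z^2 - 2*x^4*y*z - x^2*y^3*z + x^5 + x^3*y^2 - 2*x*y^2*z^2 + 6*x^2*y*z + y^3*z - 5*x^3 - x*y^2 - 2*y*z + 5*x
trace(b a b a b a) = trace(b a) trace(b a b a) - trace(b^-1 a^-1)  (split on b) = z^3 - 3*z
next, trace(a b a b a b a) = trace(a) trace(b a b a b a) - trace(b a b a b)  (reduce the a square) = x*z^3 - y*z^2 - 2*x*z + y
trace(a b a b a^3 b) = trace(a) trace(a b a b a b a) - trace(a b a b a b)  (reduce the a square) = x^2*z^3 - x*y*z^2 - 2*x^2*z - z^3 + x*y + 3*z
trace(a^2 b a b a) = trace(a) trace(a b a b a) - trace(a b a b)  (reduce the a square) = x^2*z^2 - x*y*z - x^2 - z^2 + 2
and trace(a b a b a^3) = trace(a) trace(a^2 b a b a) - trace(a^2 b a b)  (reduce the a square) = x^3*z^2 - x^2*y*z - x^3 - 2*x*z^2 + y*z + 3*x
trace(a b a^3 b^2 a b) = trace(b) trace(a b a b a^3 b) - trace(a b a b a^3)  (reduce the b square) = x^2*y*z^3 - x^3*z^2 - x*y^2*z^2 - x^2*y*z - y*z^3 + x^3 + x*y^2 + 2*x*z^2 + 2*y*z - 3*x
and trace(a^2 b a^2 b) = trace(a) trace(b a^2 b a) - trace(b a^2 b)  (reduce the a square) = x^2*z^2 - 2*x*y*z + y^2 - 2
trace(b^2 a^2 b a^2) = trace(b) trace(a^2 b a^2 b) - trace(a^2 b a^2)  (reduce the b square) = x^2*y*z^2 - x^3*z - 2*x*y^2*z + x^2*y + y^3 + 2*x*z - 3*y
trace(b^2 a^2 b a) = trace(b) trace(a^2 b a b) - trace(a^2 b a)  (reduce the b square) = x*y*z^2 - x^2*z - y^2*z + z
trace(a b a^3 b^2 a) = trace(a) trace(b^2 a^2 b a^2) - trace(b^2 a^2 b a)  (reduce the a square) = x^3*y*z^2 - x^4*z - 2*x^2*y^2*z + x^3*y + x*y^3 - x*y*z^2 + 3*x^2*z + y^2*z - 3*x*y - z
trace(a^3 b^2 a b^2 a b) = trace(b) trace(a b a^3 b^2 a b) - trace(a b a^3 b^2 a)  (reduce the b square) = x^2*y^2*z^3 - 2*x^3*y*z^2 - x*y^3*z^2 + x^4*z + x^2*y^2*z - y^2*z^3 + 3*x*y*z^2 - 3*x^2*z + y^2*z + z
and trace(b^2 a b^-1 a^3 b^2 a) = trace(a^3 b^2 a b^2 a) trace(b) - trace(a^3 b^2 a b^2 a b)  (eliminate b^-1) = x^3*y^3*z^2 - 2*x^4*y^2*z - x^2*y^4*z - x^2*y^2*z^3 + x^5*y + x^3*y^3 + 2*x^3*y*z^2 - x*y^3*z^2 - x^4*z + 5*x^2*y^2*z + y^4*z + y^2*z^3 - 5*x^3*y - x*y^3 - 3*x*y*z^2 + 3*x^2*z - 3*y^2*z + 5*x*y - z
trace(b^2 a b^-1 a^3 b^2 a^-1) = trace(b^2 a b^-1 a^3 b^2) trace(a) - trace(b^2 a b^-1 a^3 b^2 a)  (eliminate a^-1) = x^4*y^4*z - x^5*y^3 - x^3*y^5 - 2*x^3*y^3*z^2 + x^4*y^2*z + x^2*y^2*z^3 + 5*x^3*y^3 + x*y^5 + 2*x*y^3*z^2 - 5*x^2*y^2*z - y^4*z - y^2*z^3 - 4*x*y^3 + x*y*z^2 - x^2*z + 3*y^2*z + z
trace(a^-2 b^2 a b^-1 a^3 b^2) = trace(b^2 a b^-1 a^3 b^2 a^-1) trace(a) - trace(b^2 a b^-1 a^3 b^2)  (eliminate a^-1) = x^5*y^4*z - x^6*y^3 - x^4*y^5 - 2*x^4*y^3*z^2 + x^5*y^2*z - x^3*y^4*z + x^3*y^2*z^3 + 6*x^4*y^3 + 2*x^2*y^5 + 3*x^2*y^3*z^2 - 4*x^3*y^2*z - x*y^2*z^3 - x^4*y - 10*x^2*y^3 - x^2*y*z^2 - y^5 - y^3*z^2 + 3*x*y^2*z + 5*x^2*y + 5*y^3 + 2*y*z^2 - x*z - 5*y
next, trace(b a b^-1 a^3 b^2 a^-3 b) = trace(a^-2 b^2 a b^-1 a^3 b^2) trace(a) - trace(a^-2 b^2 a b^-1 a^3 b^2 a)  (eliminate a^-1) = x^6*y^4*z - x^7*y^3 - x^5*y^5 - 2*x^5*y^3*z^2 + x^6*y^2*z - 2*x^4*y^4*z + x^4*y^2*z^3 + 7*x^5*y^3 + 3*x^3*y^5 + 5*x^3*y^3*z^2 - 5*x^4*y^2*z - 2*x^2*y^2*z^3 - x^5*y - 15*x^3*y^3 - x^3*y*z^2 - 2*x*y^5 - 3*x*y^3*z^2 + 8*x^2*y^2*z + y^4*z + y^2*z^3 + 5*x^3*y + 9*x*y^3 + x*y*z^2 - 3*y^2*z - 5*x*y - z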